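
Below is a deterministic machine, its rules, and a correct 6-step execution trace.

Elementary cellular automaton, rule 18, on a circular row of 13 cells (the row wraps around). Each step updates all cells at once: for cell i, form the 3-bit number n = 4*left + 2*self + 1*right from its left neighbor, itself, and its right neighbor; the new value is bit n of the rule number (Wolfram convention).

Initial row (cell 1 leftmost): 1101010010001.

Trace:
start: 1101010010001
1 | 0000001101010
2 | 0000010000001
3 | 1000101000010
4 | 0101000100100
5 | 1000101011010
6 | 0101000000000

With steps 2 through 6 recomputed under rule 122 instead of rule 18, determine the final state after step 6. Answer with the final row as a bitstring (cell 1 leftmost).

0111100001111

(re-executing steps 2..6 under rule 122; state before step 2: 0000001101010)
2 | 0000011110101
3 | 1000110011010
4 | 0101111111101
5 | 1011000000110
6 | 0111100001111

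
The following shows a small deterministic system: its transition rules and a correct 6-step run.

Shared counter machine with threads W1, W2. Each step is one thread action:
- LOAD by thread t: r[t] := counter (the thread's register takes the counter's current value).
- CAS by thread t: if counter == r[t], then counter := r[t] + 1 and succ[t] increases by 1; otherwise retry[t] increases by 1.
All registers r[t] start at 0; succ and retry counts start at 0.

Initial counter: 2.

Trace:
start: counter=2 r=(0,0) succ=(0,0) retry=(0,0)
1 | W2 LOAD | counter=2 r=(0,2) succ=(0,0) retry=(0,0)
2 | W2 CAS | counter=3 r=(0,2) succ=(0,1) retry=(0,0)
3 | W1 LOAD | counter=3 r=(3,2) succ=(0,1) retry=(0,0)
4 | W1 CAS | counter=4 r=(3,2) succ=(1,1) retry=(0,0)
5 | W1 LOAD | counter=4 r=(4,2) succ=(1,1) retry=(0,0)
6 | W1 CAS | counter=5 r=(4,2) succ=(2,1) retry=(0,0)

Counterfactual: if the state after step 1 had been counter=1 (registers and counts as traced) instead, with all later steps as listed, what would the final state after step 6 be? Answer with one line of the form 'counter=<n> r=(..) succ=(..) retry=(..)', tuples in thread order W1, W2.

counter=3 r=(2,2) succ=(2,0) retry=(0,1)

state after step 1 := counter=1 r=(0,2) succ=(0,0) retry=(0,0)
2 | W2 CAS | counter=1 r=(0,2) succ=(0,0) retry=(0,1)
3 | W1 LOAD | counter=1 r=(1,2) succ=(0,0) retry=(0,1)
4 | W1 CAS | counter=2 r=(1,2) succ=(1,0) retry=(0,1)
5 | W1 LOAD | counter=2 r=(2,2) succ=(1,0) retry=(0,1)
6 | W1 CAS | counter=3 r=(2,2) succ=(2,0) retry=(0,1)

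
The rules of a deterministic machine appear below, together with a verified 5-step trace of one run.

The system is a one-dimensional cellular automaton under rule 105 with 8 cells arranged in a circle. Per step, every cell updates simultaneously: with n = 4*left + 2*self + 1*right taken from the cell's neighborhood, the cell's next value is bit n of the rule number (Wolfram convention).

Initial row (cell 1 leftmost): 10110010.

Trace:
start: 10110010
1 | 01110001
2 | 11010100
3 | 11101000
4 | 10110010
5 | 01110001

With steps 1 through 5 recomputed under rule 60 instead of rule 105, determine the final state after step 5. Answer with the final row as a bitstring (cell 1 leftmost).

01010101

(re-executing steps 1..5 under rule 60; state before step 1: 10110010)
1 | 11101011
2 | 00011110
3 | 00010001
4 | 10011001
5 | 01010101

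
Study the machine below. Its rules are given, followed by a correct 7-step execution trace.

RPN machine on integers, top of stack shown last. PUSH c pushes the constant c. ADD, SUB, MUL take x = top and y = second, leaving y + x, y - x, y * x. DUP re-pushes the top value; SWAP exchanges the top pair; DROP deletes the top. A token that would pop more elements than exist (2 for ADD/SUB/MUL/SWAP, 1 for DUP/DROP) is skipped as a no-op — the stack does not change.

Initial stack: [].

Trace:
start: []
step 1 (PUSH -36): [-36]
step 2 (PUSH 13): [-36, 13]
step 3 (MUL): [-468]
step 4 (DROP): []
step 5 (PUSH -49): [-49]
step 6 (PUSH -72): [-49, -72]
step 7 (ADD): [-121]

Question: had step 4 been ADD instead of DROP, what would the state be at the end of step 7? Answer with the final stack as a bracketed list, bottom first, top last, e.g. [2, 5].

[-468, -121]

(re-executing from step 4 with the substitution; state before step 4: [-468])
step 4 (ADD): [-468]
step 5 (PUSH -49): [-468, -49]
step 6 (PUSH -72): [-468, -49, -72]
step 7 (ADD): [-468, -121]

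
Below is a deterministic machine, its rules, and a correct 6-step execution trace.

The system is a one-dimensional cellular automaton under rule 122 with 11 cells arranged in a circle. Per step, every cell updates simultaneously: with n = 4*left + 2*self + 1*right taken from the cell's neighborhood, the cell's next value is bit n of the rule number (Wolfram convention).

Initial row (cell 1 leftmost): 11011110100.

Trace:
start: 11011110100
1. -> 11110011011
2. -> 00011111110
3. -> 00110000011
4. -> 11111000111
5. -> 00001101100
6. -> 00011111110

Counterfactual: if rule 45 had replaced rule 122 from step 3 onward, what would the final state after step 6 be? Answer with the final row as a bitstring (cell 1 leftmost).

(re-executing steps 3..6 under rule 45; state before step 3: 00011111110)
3. -> 11010000000
4. -> 10110111110
5. -> 11101100001
6. -> 00011001101

00011001101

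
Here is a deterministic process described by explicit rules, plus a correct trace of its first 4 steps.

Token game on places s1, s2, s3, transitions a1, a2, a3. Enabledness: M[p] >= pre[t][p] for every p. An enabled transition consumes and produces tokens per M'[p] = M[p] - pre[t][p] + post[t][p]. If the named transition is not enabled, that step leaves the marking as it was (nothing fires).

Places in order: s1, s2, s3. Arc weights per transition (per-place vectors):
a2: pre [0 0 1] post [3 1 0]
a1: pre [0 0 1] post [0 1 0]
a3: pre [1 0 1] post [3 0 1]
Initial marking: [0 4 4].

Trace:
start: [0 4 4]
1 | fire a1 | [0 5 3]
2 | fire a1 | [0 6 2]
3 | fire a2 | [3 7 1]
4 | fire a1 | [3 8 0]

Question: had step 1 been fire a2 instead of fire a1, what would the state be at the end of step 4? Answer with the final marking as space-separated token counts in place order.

6 8 0

(re-executing from step 1 with the substitution; state before step 1: [0 4 4])
1 | fire a2 | [3 5 3]
2 | fire a1 | [3 6 2]
3 | fire a2 | [6 7 1]
4 | fire a1 | [6 8 0]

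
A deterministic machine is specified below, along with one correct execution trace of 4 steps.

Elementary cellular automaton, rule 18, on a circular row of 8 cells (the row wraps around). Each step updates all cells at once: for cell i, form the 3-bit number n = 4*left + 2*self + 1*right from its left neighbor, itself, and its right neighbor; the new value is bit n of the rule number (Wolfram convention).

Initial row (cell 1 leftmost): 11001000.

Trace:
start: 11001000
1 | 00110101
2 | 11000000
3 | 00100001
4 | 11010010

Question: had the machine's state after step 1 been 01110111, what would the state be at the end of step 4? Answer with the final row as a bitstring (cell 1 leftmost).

00000000

state after step 1 := 01110111
2 | 00000000
3 | 00000000
4 | 00000000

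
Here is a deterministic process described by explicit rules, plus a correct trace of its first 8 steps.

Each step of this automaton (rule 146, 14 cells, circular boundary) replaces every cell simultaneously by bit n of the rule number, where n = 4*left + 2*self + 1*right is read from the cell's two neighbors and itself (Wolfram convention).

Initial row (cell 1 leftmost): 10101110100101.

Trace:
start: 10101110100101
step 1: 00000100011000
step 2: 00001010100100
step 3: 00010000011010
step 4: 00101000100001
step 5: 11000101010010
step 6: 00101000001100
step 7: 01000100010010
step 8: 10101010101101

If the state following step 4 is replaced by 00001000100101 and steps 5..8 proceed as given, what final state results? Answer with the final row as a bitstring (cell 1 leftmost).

00101000010100

state after step 4 := 00001000100101
step 5: 10010101011000
step 6: 01100000000101
step 7: 00010000001000
step 8: 00101000010100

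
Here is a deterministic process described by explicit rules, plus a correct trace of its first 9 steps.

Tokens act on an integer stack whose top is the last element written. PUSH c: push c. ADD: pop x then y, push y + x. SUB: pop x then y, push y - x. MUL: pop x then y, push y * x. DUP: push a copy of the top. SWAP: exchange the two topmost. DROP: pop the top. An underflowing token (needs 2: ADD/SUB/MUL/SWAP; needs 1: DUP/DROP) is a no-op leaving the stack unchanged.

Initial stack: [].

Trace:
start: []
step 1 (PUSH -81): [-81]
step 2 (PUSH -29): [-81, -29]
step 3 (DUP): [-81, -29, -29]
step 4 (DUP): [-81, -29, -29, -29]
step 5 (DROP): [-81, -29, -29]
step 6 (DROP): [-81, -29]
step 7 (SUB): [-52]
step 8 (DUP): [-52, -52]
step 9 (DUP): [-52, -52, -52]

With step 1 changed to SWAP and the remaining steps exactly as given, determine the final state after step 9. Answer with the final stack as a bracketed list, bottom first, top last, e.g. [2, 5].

[-29, -29, -29]

(re-executing from step 1 with the substitution; state before step 1: [])
step 1 (SWAP): []
step 2 (PUSH -29): [-29]
step 3 (DUP): [-29, -29]
step 4 (DUP): [-29, -29, -29]
step 5 (DROP): [-29, -29]
step 6 (DROP): [-29]
step 7 (SUB): [-29]
step 8 (DUP): [-29, -29]
step 9 (DUP): [-29, -29, -29]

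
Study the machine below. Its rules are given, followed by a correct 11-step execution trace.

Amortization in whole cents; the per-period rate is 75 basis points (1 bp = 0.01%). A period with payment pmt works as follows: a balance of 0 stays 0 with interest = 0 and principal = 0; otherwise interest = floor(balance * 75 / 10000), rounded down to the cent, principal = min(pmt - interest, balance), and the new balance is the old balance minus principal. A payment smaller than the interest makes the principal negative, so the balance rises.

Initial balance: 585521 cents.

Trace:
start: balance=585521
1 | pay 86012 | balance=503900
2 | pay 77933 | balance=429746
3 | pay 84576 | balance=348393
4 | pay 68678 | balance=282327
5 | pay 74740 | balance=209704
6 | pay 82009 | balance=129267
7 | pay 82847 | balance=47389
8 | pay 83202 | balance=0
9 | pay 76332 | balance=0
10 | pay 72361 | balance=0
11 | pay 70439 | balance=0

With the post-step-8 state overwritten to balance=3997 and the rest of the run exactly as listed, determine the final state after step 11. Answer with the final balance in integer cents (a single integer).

state after step 8 := balance=3997
9 | pay 76332 | balance=0
10 | pay 72361 | balance=0
11 | pay 70439 | balance=0

0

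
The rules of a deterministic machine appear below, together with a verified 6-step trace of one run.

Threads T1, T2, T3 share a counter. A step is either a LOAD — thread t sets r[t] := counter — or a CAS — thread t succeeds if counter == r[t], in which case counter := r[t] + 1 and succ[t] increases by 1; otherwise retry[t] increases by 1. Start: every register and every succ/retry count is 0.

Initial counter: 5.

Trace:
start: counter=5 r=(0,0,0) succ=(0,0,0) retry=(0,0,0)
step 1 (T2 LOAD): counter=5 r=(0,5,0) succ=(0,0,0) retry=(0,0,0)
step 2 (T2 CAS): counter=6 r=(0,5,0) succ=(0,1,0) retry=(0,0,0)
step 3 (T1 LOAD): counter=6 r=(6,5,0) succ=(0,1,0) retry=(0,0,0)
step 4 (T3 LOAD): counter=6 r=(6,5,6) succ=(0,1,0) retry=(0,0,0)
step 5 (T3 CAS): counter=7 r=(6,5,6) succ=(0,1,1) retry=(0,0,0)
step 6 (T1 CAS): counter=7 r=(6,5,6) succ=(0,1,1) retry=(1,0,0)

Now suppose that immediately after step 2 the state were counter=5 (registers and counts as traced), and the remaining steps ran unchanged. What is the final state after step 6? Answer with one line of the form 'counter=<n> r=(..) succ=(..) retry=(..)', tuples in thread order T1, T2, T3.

state after step 2 := counter=5 r=(0,5,0) succ=(0,1,0) retry=(0,0,0)
step 3 (T1 LOAD): counter=5 r=(5,5,0) succ=(0,1,0) retry=(0,0,0)
step 4 (T3 LOAD): counter=5 r=(5,5,5) succ=(0,1,0) retry=(0,0,0)
step 5 (T3 CAS): counter=6 r=(5,5,5) succ=(0,1,1) retry=(0,0,0)
step 6 (T1 CAS): counter=6 r=(5,5,5) succ=(0,1,1) retry=(1,0,0)

counter=6 r=(5,5,5) succ=(0,1,1) retry=(1,0,0)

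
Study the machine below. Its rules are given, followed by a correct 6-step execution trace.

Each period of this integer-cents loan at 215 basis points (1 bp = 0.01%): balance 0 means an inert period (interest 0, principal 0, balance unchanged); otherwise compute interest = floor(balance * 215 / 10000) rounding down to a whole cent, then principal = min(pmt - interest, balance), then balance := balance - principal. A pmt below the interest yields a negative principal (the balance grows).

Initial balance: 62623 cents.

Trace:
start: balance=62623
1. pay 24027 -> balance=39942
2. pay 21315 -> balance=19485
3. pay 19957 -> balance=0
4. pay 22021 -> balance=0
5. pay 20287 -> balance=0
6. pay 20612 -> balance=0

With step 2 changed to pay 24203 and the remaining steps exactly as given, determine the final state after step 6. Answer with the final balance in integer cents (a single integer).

(re-executing from step 2 with the substitution; state before step 2: balance=39942)
2. pay 24203 -> balance=16597
3. pay 19957 -> balance=0
4. pay 22021 -> balance=0
5. pay 20287 -> balance=0
6. pay 20612 -> balance=0

0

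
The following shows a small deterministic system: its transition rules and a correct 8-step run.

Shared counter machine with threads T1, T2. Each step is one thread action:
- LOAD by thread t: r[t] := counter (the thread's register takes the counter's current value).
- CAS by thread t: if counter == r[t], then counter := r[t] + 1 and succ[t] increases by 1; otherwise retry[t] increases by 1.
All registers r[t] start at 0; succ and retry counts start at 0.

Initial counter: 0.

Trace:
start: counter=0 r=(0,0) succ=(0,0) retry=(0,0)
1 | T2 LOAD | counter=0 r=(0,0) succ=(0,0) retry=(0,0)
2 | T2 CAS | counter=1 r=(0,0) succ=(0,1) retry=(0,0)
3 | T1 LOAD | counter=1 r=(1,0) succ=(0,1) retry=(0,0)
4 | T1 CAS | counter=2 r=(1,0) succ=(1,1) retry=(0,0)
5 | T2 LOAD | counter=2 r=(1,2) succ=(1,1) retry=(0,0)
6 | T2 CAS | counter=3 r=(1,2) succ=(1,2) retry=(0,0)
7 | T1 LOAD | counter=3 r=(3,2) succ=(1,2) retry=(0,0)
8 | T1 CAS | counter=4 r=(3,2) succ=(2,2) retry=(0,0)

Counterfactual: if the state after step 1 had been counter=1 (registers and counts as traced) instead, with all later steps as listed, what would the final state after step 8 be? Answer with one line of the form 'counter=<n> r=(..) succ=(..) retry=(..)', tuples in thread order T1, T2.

state after step 1 := counter=1 r=(0,0) succ=(0,0) retry=(0,0)
2 | T2 CAS | counter=1 r=(0,0) succ=(0,0) retry=(0,1)
3 | T1 LOAD | counter=1 r=(1,0) succ=(0,0) retry=(0,1)
4 | T1 CAS | counter=2 r=(1,0) succ=(1,0) retry=(0,1)
5 | T2 LOAD | counter=2 r=(1,2) succ=(1,0) retry=(0,1)
6 | T2 CAS | counter=3 r=(1,2) succ=(1,1) retry=(0,1)
7 | T1 LOAD | counter=3 r=(3,2) succ=(1,1) retry=(0,1)
8 | T1 CAS | counter=4 r=(3,2) succ=(2,1) retry=(0,1)

counter=4 r=(3,2) succ=(2,1) retry=(0,1)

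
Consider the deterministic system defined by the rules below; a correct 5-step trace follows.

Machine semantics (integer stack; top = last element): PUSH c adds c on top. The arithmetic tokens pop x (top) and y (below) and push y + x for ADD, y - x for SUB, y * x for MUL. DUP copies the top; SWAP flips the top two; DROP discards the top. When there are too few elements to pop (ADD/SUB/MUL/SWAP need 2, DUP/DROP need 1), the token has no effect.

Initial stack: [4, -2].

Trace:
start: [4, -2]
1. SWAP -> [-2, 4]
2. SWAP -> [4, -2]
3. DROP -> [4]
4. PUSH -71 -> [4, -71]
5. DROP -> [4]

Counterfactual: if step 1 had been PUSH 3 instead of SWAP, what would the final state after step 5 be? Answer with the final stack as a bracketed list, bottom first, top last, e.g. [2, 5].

[4, 3]

(re-executing from step 1 with the substitution; state before step 1: [4, -2])
1. PUSH 3 -> [4, -2, 3]
2. SWAP -> [4, 3, -2]
3. DROP -> [4, 3]
4. PUSH -71 -> [4, 3, -71]
5. DROP -> [4, 3]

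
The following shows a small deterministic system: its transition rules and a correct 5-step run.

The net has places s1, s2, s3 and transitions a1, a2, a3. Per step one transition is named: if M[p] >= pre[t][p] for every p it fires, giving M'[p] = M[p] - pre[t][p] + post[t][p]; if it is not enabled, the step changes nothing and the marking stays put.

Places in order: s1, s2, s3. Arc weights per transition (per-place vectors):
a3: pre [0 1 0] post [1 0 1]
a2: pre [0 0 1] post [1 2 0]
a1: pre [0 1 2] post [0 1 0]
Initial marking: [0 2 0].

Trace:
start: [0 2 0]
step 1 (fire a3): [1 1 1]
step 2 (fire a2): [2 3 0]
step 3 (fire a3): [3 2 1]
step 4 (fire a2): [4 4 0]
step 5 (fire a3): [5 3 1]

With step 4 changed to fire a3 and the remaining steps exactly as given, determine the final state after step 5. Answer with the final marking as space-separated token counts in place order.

(re-executing from step 4 with the substitution; state before step 4: [3 2 1])
step 4 (fire a3): [4 1 2]
step 5 (fire a3): [5 0 3]

5 0 3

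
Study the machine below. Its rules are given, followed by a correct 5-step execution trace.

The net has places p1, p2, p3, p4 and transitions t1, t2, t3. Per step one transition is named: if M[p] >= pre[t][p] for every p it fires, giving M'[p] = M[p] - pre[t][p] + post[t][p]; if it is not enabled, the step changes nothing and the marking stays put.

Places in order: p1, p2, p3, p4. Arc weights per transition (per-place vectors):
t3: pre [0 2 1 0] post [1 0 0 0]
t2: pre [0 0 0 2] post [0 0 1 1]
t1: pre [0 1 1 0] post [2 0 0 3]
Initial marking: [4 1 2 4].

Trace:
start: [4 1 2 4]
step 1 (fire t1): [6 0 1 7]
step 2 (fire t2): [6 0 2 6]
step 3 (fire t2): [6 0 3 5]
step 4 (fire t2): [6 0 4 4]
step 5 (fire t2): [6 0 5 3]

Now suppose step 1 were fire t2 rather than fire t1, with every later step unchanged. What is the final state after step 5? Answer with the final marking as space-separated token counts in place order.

(re-executing from step 1 with the substitution; state before step 1: [4 1 2 4])
step 1 (fire t2): [4 1 3 3]
step 2 (fire t2): [4 1 4 2]
step 3 (fire t2): [4 1 5 1]
step 4 (fire t2): [4 1 5 1]
step 5 (fire t2): [4 1 5 1]

4 1 5 1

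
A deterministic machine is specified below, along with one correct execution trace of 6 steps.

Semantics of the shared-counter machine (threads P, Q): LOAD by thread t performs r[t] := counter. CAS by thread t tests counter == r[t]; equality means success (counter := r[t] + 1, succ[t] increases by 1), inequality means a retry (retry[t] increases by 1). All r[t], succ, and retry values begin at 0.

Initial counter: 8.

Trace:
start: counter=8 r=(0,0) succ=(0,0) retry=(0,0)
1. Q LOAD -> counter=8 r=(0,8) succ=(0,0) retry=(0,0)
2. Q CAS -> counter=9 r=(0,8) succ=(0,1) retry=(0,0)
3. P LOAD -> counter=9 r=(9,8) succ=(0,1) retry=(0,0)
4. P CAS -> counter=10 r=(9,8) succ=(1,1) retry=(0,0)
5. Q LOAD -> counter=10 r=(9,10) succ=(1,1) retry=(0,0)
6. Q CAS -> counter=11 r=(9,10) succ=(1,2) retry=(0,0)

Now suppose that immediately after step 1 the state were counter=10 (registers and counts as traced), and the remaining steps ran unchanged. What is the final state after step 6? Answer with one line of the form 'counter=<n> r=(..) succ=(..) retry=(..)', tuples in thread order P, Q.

state after step 1 := counter=10 r=(0,8) succ=(0,0) retry=(0,0)
2. Q CAS -> counter=10 r=(0,8) succ=(0,0) retry=(0,1)
3. P LOAD -> counter=10 r=(10,8) succ=(0,0) retry=(0,1)
4. P CAS -> counter=11 r=(10,8) succ=(1,0) retry=(0,1)
5. Q LOAD -> counter=11 r=(10,11) succ=(1,0) retry=(0,1)
6. Q CAS -> counter=12 r=(10,11) succ=(1,1) retry=(0,1)

counter=12 r=(10,11) succ=(1,1) retry=(0,1)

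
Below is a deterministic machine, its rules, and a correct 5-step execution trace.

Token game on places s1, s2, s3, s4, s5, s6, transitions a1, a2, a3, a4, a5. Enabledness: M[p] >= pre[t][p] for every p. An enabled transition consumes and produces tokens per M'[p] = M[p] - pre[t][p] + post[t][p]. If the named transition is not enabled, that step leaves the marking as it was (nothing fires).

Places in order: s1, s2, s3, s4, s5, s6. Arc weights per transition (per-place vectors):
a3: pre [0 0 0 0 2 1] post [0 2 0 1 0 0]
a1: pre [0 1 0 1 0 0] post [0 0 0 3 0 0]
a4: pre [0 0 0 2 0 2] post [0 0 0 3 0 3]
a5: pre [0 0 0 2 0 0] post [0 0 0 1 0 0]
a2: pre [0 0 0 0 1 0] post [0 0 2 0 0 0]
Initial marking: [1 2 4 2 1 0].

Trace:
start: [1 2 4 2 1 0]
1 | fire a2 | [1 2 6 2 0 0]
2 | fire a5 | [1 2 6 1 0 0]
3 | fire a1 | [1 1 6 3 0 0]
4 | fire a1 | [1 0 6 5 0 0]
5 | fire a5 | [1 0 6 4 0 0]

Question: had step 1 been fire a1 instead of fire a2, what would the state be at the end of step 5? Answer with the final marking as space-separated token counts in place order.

1 0 4 4 1 0

(re-executing from step 1 with the substitution; state before step 1: [1 2 4 2 1 0])
1 | fire a1 | [1 1 4 4 1 0]
2 | fire a5 | [1 1 4 3 1 0]
3 | fire a1 | [1 0 4 5 1 0]
4 | fire a1 | [1 0 4 5 1 0]
5 | fire a5 | [1 0 4 4 1 0]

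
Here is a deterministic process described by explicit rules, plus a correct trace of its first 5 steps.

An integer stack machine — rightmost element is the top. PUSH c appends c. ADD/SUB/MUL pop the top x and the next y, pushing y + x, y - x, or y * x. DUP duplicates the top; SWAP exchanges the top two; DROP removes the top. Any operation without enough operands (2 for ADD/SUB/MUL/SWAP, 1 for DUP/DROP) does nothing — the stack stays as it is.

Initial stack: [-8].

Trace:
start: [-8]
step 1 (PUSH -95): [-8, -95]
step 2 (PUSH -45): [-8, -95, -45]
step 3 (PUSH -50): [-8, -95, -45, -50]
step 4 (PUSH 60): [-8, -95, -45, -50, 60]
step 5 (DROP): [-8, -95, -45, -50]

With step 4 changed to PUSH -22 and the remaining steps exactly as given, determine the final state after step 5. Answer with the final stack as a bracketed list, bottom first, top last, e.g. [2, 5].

[-8, -95, -45, -50]

(re-executing from step 4 with the substitution; state before step 4: [-8, -95, -45, -50])
step 4 (PUSH -22): [-8, -95, -45, -50, -22]
step 5 (DROP): [-8, -95, -45, -50]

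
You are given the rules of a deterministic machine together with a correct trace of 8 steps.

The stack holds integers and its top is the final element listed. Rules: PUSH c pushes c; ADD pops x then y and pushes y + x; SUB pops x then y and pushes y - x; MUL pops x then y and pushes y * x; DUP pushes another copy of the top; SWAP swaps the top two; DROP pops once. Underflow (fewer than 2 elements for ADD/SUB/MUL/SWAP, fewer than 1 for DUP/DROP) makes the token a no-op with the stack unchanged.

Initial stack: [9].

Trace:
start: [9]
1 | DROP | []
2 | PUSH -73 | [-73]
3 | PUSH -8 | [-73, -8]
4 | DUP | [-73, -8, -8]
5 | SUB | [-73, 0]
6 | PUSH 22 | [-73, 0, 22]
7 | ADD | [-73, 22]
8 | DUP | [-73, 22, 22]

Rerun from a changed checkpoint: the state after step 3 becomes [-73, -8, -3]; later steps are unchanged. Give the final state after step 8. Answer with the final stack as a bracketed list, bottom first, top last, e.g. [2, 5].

[-73, -8, 22, 22]

state after step 3 := [-73, -8, -3]
4 | DUP | [-73, -8, -3, -3]
5 | SUB | [-73, -8, 0]
6 | PUSH 22 | [-73, -8, 0, 22]
7 | ADD | [-73, -8, 22]
8 | DUP | [-73, -8, 22, 22]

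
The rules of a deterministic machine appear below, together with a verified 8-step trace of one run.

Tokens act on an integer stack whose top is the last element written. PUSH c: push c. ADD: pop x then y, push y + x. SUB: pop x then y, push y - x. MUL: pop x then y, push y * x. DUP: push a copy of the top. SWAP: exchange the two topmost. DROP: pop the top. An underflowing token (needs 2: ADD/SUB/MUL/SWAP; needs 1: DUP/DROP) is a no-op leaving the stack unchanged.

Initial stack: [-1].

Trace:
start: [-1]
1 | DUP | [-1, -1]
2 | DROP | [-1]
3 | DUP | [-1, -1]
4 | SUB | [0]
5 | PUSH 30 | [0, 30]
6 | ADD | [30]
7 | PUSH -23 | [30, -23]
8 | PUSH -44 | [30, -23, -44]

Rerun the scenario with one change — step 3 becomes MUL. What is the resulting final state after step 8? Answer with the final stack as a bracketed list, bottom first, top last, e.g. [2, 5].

(re-executing from step 3 with the substitution; state before step 3: [-1])
3 | MUL | [-1]
4 | SUB | [-1]
5 | PUSH 30 | [-1, 30]
6 | ADD | [29]
7 | PUSH -23 | [29, -23]
8 | PUSH -44 | [29, -23, -44]

[29, -23, -44]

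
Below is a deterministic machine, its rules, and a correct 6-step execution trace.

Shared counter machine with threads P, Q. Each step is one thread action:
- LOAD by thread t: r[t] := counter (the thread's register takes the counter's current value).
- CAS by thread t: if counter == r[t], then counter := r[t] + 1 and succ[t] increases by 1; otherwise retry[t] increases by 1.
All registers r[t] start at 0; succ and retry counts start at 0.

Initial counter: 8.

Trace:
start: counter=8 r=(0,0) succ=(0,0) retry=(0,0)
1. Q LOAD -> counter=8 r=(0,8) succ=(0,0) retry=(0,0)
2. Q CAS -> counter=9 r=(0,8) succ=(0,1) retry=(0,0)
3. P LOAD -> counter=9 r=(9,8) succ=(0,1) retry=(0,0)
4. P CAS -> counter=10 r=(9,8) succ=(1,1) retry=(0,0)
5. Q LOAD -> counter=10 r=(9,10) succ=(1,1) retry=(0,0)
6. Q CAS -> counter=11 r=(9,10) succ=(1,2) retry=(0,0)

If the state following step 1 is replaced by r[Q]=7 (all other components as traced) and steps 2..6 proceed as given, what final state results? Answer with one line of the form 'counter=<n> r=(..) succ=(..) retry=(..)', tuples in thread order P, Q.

state after step 1 := counter=8 r=(0,7) succ=(0,0) retry=(0,0)
2. Q CAS -> counter=8 r=(0,7) succ=(0,0) retry=(0,1)
3. P LOAD -> counter=8 r=(8,7) succ=(0,0) retry=(0,1)
4. P CAS -> counter=9 r=(8,7) succ=(1,0) retry=(0,1)
5. Q LOAD -> counter=9 r=(8,9) succ=(1,0) retry=(0,1)
6. Q CAS -> counter=10 r=(8,9) succ=(1,1) retry=(0,1)

counter=10 r=(8,9) succ=(1,1) retry=(0,1)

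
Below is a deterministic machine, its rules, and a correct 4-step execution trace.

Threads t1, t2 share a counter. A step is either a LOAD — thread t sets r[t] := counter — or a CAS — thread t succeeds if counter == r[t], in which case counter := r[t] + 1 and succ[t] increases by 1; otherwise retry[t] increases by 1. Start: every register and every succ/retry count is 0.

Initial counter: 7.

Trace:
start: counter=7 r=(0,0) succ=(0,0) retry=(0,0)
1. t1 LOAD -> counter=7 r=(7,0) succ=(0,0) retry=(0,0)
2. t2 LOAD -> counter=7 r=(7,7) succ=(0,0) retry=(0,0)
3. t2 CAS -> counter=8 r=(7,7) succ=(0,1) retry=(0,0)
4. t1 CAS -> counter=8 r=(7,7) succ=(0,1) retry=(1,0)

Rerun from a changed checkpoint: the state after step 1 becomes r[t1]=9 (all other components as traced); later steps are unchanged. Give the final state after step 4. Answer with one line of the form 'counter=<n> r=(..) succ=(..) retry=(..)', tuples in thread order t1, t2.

state after step 1 := counter=7 r=(9,0) succ=(0,0) retry=(0,0)
2. t2 LOAD -> counter=7 r=(9,7) succ=(0,0) retry=(0,0)
3. t2 CAS -> counter=8 r=(9,7) succ=(0,1) retry=(0,0)
4. t1 CAS -> counter=8 r=(9,7) succ=(0,1) retry=(1,0)

counter=8 r=(9,7) succ=(0,1) retry=(1,0)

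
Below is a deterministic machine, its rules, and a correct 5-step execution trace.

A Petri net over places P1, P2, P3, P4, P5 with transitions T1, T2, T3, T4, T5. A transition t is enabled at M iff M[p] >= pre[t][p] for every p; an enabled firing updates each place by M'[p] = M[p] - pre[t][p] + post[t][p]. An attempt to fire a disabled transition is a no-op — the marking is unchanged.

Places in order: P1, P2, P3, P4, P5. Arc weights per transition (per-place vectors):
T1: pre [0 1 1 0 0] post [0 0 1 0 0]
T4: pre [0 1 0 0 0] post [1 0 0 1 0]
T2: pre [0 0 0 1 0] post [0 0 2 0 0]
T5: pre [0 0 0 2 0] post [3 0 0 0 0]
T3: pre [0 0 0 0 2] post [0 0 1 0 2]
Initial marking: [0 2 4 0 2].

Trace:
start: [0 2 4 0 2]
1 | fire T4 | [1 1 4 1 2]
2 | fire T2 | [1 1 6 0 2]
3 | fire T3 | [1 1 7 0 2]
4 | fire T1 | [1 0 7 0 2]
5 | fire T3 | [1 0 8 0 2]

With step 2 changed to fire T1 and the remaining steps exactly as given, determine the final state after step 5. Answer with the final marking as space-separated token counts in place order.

(re-executing from step 2 with the substitution; state before step 2: [1 1 4 1 2])
2 | fire T1 | [1 0 4 1 2]
3 | fire T3 | [1 0 5 1 2]
4 | fire T1 | [1 0 5 1 2]
5 | fire T3 | [1 0 6 1 2]

1 0 6 1 2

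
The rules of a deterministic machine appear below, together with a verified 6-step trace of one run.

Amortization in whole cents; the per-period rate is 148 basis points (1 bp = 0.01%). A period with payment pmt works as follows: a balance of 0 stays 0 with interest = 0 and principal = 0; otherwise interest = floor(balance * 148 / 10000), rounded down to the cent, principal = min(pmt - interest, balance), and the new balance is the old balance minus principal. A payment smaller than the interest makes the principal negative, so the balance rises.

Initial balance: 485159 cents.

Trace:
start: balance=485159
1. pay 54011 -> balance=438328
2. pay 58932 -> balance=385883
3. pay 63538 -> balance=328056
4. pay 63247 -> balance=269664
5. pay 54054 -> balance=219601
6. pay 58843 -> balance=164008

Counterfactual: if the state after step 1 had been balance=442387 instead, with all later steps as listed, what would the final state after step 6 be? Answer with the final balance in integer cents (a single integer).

168375

state after step 1 := balance=442387
2. pay 58932 -> balance=390002
3. pay 63538 -> balance=332236
4. pay 63247 -> balance=273906
5. pay 54054 -> balance=223905
6. pay 58843 -> balance=168375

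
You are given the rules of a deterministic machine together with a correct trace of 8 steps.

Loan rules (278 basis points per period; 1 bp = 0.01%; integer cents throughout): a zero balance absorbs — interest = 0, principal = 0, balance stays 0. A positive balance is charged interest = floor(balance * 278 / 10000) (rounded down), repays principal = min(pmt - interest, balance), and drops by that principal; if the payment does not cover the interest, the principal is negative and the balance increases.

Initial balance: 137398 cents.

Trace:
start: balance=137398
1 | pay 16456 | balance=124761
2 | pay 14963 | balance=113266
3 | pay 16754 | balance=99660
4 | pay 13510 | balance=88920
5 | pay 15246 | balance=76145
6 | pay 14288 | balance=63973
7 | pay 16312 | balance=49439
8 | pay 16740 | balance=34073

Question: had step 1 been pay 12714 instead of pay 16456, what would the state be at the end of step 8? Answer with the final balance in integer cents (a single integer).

(re-executing from step 1 with the substitution; state before step 1: balance=137398)
1 | pay 12714 | balance=128503
2 | pay 14963 | balance=117112
3 | pay 16754 | balance=103613
4 | pay 13510 | balance=92983
5 | pay 15246 | balance=80321
6 | pay 14288 | balance=68265
7 | pay 16312 | balance=53850
8 | pay 16740 | balance=38607

38607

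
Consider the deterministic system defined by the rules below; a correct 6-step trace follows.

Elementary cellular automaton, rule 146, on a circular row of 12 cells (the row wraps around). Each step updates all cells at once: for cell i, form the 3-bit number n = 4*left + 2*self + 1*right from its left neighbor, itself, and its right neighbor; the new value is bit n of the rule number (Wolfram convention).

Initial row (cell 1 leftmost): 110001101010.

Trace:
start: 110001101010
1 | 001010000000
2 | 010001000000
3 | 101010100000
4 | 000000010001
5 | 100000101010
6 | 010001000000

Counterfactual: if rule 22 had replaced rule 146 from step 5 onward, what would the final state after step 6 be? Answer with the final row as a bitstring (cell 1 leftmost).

010001000000

(re-executing steps 5..6 under rule 22; state before step 5: 000000010001)
5 | 100000111011
6 | 010001000000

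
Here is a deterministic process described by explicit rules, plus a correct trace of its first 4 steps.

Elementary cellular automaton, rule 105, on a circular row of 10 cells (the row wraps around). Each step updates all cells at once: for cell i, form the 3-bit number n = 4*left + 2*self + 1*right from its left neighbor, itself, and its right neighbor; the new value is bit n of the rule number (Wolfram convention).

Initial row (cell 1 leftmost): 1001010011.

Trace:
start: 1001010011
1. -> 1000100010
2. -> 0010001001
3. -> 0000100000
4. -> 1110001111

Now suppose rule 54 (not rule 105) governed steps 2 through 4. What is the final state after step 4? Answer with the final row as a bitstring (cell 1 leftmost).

(re-executing steps 2..4 under rule 54; state before step 2: 1000100010)
2. -> 1101110111
3. -> 0010001000
4. -> 0111011100

0111011100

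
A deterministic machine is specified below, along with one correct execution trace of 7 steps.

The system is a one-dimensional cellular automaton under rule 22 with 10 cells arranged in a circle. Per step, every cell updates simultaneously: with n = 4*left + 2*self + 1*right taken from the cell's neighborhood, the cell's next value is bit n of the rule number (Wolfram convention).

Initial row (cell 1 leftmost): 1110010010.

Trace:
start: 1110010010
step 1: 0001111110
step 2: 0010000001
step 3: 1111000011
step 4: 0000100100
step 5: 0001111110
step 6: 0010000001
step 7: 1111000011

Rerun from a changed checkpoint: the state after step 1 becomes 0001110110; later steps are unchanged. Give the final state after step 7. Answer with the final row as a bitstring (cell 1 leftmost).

1111000011

state after step 1 := 0001110110
step 2: 0010000001
step 3: 1111000011
step 4: 0000100100
step 5: 0001111110
step 6: 0010000001
step 7: 1111000011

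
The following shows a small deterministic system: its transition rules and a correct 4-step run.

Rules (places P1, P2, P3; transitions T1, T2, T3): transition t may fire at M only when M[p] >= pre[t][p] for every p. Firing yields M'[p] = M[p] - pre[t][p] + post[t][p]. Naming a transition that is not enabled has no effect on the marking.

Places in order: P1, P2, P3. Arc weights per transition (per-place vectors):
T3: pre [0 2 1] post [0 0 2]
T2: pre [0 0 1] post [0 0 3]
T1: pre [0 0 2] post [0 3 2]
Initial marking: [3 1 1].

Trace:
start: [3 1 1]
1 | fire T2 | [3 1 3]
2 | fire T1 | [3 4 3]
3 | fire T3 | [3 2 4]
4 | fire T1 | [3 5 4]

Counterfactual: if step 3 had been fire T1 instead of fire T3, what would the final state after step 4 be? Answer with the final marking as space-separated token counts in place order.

(re-executing from step 3 with the substitution; state before step 3: [3 4 3])
3 | fire T1 | [3 7 3]
4 | fire T1 | [3 10 3]

3 10 3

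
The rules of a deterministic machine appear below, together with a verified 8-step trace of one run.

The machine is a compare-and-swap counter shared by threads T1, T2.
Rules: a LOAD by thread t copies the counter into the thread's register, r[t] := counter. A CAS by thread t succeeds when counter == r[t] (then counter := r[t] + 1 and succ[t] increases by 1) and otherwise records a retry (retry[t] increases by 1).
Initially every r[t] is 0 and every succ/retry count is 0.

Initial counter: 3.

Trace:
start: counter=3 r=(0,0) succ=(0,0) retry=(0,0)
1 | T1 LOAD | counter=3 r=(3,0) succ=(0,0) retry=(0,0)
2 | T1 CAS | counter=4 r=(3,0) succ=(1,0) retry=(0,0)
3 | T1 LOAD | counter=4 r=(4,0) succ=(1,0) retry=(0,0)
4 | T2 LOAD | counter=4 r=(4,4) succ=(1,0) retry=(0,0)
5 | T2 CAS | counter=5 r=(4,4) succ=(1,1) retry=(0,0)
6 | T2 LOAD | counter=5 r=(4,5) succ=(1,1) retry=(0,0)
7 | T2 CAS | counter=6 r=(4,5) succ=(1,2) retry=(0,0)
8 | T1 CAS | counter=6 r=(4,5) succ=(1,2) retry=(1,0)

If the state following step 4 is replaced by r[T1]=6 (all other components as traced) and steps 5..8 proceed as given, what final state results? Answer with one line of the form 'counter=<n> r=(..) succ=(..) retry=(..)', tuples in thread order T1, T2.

state after step 4 := counter=4 r=(6,4) succ=(1,0) retry=(0,0)
5 | T2 CAS | counter=5 r=(6,4) succ=(1,1) retry=(0,0)
6 | T2 LOAD | counter=5 r=(6,5) succ=(1,1) retry=(0,0)
7 | T2 CAS | counter=6 r=(6,5) succ=(1,2) retry=(0,0)
8 | T1 CAS | counter=7 r=(6,5) succ=(2,2) retry=(0,0)

counter=7 r=(6,5) succ=(2,2) retry=(0,0)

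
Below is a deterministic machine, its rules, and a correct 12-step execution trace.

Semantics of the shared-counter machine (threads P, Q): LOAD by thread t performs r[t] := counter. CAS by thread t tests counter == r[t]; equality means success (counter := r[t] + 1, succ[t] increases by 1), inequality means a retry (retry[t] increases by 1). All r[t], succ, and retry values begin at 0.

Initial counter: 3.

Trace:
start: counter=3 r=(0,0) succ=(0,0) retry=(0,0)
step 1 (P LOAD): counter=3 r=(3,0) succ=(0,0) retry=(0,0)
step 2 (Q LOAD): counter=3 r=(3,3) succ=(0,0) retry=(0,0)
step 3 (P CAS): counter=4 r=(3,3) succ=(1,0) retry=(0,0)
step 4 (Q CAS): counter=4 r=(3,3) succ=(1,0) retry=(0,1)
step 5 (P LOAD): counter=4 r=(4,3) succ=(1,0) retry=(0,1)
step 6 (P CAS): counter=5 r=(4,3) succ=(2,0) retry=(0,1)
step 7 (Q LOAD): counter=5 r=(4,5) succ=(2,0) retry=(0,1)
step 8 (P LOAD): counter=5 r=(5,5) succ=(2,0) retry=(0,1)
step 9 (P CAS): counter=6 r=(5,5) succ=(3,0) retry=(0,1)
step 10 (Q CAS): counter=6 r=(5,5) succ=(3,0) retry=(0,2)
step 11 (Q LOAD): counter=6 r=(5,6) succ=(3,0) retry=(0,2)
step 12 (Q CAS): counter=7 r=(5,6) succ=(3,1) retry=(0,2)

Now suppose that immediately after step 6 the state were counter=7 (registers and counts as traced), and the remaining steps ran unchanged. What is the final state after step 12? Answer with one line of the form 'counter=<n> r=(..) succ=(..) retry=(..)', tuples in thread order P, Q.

state after step 6 := counter=7 r=(4,3) succ=(2,0) retry=(0,1)
step 7 (Q LOAD): counter=7 r=(4,7) succ=(2,0) retry=(0,1)
step 8 (P LOAD): counter=7 r=(7,7) succ=(2,0) retry=(0,1)
step 9 (P CAS): counter=8 r=(7,7) succ=(3,0) retry=(0,1)
step 10 (Q CAS): counter=8 r=(7,7) succ=(3,0) retry=(0,2)
step 11 (Q LOAD): counter=8 r=(7,8) succ=(3,0) retry=(0,2)
step 12 (Q CAS): counter=9 r=(7,8) succ=(3,1) retry=(0,2)

counter=9 r=(7,8) succ=(3,1) retry=(0,2)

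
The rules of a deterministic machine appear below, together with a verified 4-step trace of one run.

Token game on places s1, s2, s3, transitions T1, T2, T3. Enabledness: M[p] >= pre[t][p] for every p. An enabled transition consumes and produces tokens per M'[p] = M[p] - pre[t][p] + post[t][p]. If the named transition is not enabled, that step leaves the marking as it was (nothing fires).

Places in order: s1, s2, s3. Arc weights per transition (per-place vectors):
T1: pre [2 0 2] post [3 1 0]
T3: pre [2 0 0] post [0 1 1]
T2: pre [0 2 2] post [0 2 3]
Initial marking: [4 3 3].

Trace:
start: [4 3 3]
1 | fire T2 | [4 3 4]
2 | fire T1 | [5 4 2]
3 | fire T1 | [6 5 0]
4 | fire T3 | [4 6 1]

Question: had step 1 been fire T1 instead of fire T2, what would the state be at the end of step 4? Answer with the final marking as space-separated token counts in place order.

3 5 2

(re-executing from step 1 with the substitution; state before step 1: [4 3 3])
1 | fire T1 | [5 4 1]
2 | fire T1 | [5 4 1]
3 | fire T1 | [5 4 1]
4 | fire T3 | [3 5 2]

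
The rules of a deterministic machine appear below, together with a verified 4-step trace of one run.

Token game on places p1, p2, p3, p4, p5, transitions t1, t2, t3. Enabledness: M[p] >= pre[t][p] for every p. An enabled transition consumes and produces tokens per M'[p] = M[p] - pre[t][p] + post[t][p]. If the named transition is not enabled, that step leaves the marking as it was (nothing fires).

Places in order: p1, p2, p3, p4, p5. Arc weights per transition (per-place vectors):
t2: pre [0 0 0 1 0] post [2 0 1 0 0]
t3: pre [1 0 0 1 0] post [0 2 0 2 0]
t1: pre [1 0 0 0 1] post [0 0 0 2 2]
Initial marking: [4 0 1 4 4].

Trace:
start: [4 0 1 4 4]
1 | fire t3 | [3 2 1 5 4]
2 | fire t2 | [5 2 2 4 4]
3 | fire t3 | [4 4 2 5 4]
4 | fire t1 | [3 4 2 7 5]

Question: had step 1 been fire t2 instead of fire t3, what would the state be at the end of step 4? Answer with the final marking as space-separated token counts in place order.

6 2 3 5 5

(re-executing from step 1 with the substitution; state before step 1: [4 0 1 4 4])
1 | fire t2 | [6 0 2 3 4]
2 | fire t2 | [8 0 3 2 4]
3 | fire t3 | [7 2 3 3 4]
4 | fire t1 | [6 2 3 5 5]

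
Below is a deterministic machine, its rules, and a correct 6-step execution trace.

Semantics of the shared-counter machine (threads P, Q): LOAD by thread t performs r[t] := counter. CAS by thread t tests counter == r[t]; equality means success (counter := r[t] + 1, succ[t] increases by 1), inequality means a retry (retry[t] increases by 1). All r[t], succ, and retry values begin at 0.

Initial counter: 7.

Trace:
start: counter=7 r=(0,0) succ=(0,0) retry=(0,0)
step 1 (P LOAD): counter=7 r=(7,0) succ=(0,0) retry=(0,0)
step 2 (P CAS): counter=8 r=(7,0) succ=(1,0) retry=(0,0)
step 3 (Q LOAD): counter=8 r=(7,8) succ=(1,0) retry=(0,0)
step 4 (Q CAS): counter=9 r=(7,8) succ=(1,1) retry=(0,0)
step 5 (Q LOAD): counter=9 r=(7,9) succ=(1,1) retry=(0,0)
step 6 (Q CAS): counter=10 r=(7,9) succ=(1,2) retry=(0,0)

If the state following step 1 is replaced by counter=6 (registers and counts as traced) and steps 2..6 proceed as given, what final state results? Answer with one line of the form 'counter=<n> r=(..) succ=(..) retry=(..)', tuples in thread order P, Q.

counter=8 r=(7,7) succ=(0,2) retry=(1,0)

state after step 1 := counter=6 r=(7,0) succ=(0,0) retry=(0,0)
step 2 (P CAS): counter=6 r=(7,0) succ=(0,0) retry=(1,0)
step 3 (Q LOAD): counter=6 r=(7,6) succ=(0,0) retry=(1,0)
step 4 (Q CAS): counter=7 r=(7,6) succ=(0,1) retry=(1,0)
step 5 (Q LOAD): counter=7 r=(7,7) succ=(0,1) retry=(1,0)
step 6 (Q CAS): counter=8 r=(7,7) succ=(0,2) retry=(1,0)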